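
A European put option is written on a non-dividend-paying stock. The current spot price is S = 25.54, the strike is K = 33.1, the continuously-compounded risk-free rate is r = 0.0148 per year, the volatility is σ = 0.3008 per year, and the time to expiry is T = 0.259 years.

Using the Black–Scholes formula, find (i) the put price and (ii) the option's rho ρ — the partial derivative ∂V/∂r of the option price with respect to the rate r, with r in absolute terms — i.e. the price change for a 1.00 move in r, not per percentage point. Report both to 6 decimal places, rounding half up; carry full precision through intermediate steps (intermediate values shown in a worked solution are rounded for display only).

σ√T = 0.3008·√0.259 = 0.153083
d₁ = (ln(S/K) + (r+σ²/2)T) / (σ√T) = (ln(25.54/33.1) + (0.0148+0.3008²/2)·0.259) / 0.153083 = (-0.259287 + 0.015550) / 0.153083 = -1.592186
d₂ = d₁ − σ√T = -1.592186 − 0.153083 = -1.745269
e^{−rT} = e^{−0.0148·0.259} = 0.996174
N(−d₁) = 0.944329,  N(−d₂) = 0.959531
Put price V = K·e^{−rT}·N(−d₂) − S·N(−d₁) = 31.638964 − 24.118150 = 7.520814
ρ = −K·T·e^{−rT}·N(−d₂) = -8.194492

price = 7.520814
ρ = -8.194492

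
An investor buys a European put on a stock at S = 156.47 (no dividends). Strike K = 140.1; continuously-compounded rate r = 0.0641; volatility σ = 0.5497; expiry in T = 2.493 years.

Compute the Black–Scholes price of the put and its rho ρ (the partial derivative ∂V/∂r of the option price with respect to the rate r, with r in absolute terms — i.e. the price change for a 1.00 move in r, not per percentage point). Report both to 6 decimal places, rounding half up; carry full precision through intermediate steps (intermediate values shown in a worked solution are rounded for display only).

price = 29.849666
ρ = -163.358431

σ√T = 0.5497·√2.493 = 0.867934
d₁ = (ln(S/K) + (r+σ²/2)T) / (σ√T) = (ln(156.47/140.1) + (0.0641+0.5497²/2)·2.493) / 0.867934 = (0.110508 + 0.536456) / 0.867934 = 0.745407
d₂ = d₁ − σ√T = 0.745407 − 0.867934 = -0.122528
e^{−rT} = e^{−0.0641·2.493} = 0.852313
N(−d₁) = 0.228013,  N(−d₂) = 0.548759
Put price V = K·e^{−rT}·N(−d₂) − S·N(−d₁) = 65.526848 − 35.677181 = 29.849666
ρ = −K·T·e^{−rT}·N(−d₂) = -163.358431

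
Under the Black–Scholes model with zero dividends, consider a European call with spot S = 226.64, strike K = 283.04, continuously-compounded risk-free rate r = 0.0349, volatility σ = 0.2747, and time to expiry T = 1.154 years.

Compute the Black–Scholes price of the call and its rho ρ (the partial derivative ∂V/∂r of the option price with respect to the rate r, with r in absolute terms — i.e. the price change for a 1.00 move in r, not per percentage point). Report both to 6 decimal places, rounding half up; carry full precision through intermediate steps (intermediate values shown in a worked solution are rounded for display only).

σ√T = 0.2747·√1.154 = 0.295095
d₁ = (ln(S/K) + (r+σ²/2)T) / (σ√T) = (ln(226.64/283.04) + (0.0349+0.2747²/2)·1.154) / 0.295095 = (-0.222225 + 0.083815) / 0.295095 = -0.469037
d₂ = d₁ − σ√T = -0.469037 − 0.295095 = -0.764132
e^{−rT} = e^{−0.0349·1.154} = 0.960526
N(d₁) = 0.319522,  N(d₂) = 0.222394
Call price V = S·N(d₁) − K·e^{−rT}·N(d₂) = 72.416396 − 60.461746 = 11.954650
ρ = K·T·e^{−rT}·N(d₂) = 69.772855

price = 11.954650
ρ = 69.772855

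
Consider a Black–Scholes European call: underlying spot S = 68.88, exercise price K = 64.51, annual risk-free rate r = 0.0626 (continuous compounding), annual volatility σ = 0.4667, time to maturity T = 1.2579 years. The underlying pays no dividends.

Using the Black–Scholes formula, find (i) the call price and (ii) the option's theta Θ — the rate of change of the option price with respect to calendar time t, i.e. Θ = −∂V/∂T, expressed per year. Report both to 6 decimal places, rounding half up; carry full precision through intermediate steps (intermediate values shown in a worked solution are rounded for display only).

price = 18.381507
Θ = -6.835616

σ√T = 0.4667·√1.2579 = 0.523433
d₁ = (ln(S/K) + (r+σ²/2)T) / (σ√T) = (ln(68.88/64.51) + (0.0626+0.4667²/2)·1.2579) / 0.523433 = (0.065546 + 0.215735) / 0.523433 = 0.537378
d₂ = d₁ − σ√T = 0.537378 − 0.523433 = 0.013945
e^{−rT} = e^{−0.0626·1.2579} = 0.924276
N(d₁) = 0.704497,  N(d₂) = 0.505563
Call price V = S·N(d₁) − K·e^{−rT}·N(d₂) = 48.525727 − 30.144220 = 18.381507
φ(d₁) = (1/√(2π))·e^{−d₁²/2} = 0.345305
Θ = −S·φ(d₁)·σ/(2√T) − r·K·e^{−rT}·N(d₂) = −4.948588 − 1.887028 = -6.835616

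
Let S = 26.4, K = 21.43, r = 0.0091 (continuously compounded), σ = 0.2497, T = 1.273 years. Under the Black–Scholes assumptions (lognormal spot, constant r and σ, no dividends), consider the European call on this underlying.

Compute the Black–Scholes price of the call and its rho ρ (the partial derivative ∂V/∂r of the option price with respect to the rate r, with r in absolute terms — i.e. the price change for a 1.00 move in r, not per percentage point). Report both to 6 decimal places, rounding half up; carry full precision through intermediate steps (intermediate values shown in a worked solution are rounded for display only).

price = 6.039420
ρ = 19.930776

σ√T = 0.2497·√1.273 = 0.281730
d₁ = (ln(S/K) + (r+σ²/2)T) / (σ√T) = (ln(26.4/21.43) + (0.0091+0.2497²/2)·1.273) / 0.281730 = (0.208572 + 0.051270) / 0.281730 = 0.922311
d₂ = d₁ − σ√T = 0.922311 − 0.281730 = 0.640581
e^{−rT} = e^{−0.0091·1.273} = 0.988483
N(d₁) = 0.821817,  N(d₂) = 0.739102
Call price V = S·N(d₁) − K·e^{−rT}·N(d₂) = 21.695961 − 15.656541 = 6.039420
ρ = K·T·e^{−rT}·N(d₂) = 19.930776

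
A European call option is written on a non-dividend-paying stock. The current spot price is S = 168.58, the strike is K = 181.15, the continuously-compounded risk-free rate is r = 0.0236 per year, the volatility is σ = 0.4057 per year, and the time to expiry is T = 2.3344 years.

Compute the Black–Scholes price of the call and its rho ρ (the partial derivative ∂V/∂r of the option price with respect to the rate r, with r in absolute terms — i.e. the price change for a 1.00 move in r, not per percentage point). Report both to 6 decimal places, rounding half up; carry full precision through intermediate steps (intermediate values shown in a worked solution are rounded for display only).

σ√T = 0.4057·√2.3344 = 0.619859
d₁ = (ln(S/K) + (r+σ²/2)T) / (σ√T) = (ln(168.58/181.15) + (0.0236+0.4057²/2)·2.3344) / 0.619859 = (-0.071915 + 0.247204) / 0.619859 = 0.282789
d₂ = d₁ − σ√T = 0.282789 − 0.619859 = -0.337070
e^{−rT} = e^{−0.0236·2.3344} = 0.946398
N(d₁) = 0.611331,  N(d₂) = 0.368032
Call price V = S·N(d₁) − K·e^{−rT}·N(d₂) = 103.058130 − 63.095455 = 39.962674
ρ = K·T·e^{−rT}·N(d₂) = 147.290031

price = 39.962674
ρ = 147.290031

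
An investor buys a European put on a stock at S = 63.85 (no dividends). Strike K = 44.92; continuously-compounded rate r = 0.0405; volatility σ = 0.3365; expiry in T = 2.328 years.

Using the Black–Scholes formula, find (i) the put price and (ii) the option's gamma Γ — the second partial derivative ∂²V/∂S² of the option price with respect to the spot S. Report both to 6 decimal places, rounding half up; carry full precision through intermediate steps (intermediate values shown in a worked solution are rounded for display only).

price = 2.734566
Γ = 0.006461

σ√T = 0.3365·√2.328 = 0.513424
d₁ = (ln(S/K) + (r+σ²/2)T) / (σ√T) = (ln(63.85/44.92) + (0.0405+0.3365²/2)·2.328) / 0.513424 = (0.351653 + 0.226086) / 0.513424 = 1.125267
d₂ = d₁ − σ√T = 1.125267 − 0.513424 = 0.611843
e^{−rT} = e^{−0.0405·2.328} = 0.910024
N(−d₁) = 0.130238,  N(−d₂) = 0.270321
Put price V = K·e^{−rT}·N(−d₂) − S·N(−d₁) = 11.050254 − 8.315688 = 2.734566
φ(d₁) = (1/√(2π))·e^{−d₁²/2} = 0.211813
Γ = φ(d₁) / (S·σ·√T) = 0.006461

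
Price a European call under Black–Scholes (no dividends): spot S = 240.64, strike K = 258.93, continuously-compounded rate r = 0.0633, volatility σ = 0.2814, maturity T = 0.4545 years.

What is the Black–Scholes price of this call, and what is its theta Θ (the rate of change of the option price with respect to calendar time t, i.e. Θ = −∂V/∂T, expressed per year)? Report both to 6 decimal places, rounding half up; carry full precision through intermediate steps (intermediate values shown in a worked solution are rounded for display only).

σ√T = 0.2814·√0.4545 = 0.189710
d₁ = (ln(S/K) + (r+σ²/2)T) / (σ√T) = (ln(240.64/258.93) + (0.0633+0.2814²/2)·0.4545) / 0.189710 = (-0.073256 + 0.046765) / 0.189710 = -0.139638
d₂ = d₁ − σ√T = -0.139638 − 0.189710 = -0.329349
e^{−rT} = e^{−0.0633·0.4545} = 0.971640
N(d₁) = 0.444473,  N(d₂) = 0.370946
Call price V = S·N(d₁) − K·e^{−rT}·N(d₂) = 106.957944 − 93.325113 = 13.632832
φ(d₁) = (1/√(2π))·e^{−d₁²/2} = 0.395072
Θ = −S·φ(d₁)·σ/(2√T) − r·K·e^{−rT}·N(d₂) = −19.841336 − 5.907480 = -25.748815

price = 13.632832
Θ = -25.748815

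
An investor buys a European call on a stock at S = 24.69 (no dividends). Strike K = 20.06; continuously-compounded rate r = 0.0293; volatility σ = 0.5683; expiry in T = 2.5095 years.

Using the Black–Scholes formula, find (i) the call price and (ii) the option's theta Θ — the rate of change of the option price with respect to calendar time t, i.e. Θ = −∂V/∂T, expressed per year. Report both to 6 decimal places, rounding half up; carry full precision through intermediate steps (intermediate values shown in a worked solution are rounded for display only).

σ√T = 0.5683·√2.5095 = 0.900267
d₁ = (ln(S/K) + (r+σ²/2)T) / (σ√T) = (ln(24.69/20.06) + (0.0293+0.5683²/2)·2.5095) / 0.900267 = (0.207671 + 0.478769) / 0.900267 = 0.762484
d₂ = d₁ − σ√T = 0.762484 − 0.900267 = -0.137783
e^{−rT} = e^{−0.0293·2.5095} = 0.929110
N(d₁) = 0.777114,  N(d₂) = 0.445206
Call price V = S·N(d₁) − K·e^{−rT}·N(d₂) = 19.186955 − 8.297724 = 10.889230
φ(d₁) = (1/√(2π))·e^{−d₁²/2} = 0.298308
Θ = −S·φ(d₁)·σ/(2√T) − r·K·e^{−rT}·N(d₂) = −1.321112 − 0.243123 = -1.564236

price = 10.889230
Θ = -1.564236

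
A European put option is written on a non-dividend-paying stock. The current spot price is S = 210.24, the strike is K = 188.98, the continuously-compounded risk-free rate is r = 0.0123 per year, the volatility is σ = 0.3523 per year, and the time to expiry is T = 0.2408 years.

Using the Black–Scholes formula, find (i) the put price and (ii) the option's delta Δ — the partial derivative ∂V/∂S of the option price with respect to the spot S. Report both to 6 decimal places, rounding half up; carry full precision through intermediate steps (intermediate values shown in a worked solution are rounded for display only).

σ√T = 0.3523·√0.2408 = 0.172878
d₁ = (ln(S/K) + (r+σ²/2)T) / (σ√T) = (ln(210.24/188.98) + (0.0123+0.3523²/2)·0.2408) / 0.172878 = (0.106609 + 0.017905) / 0.172878 = 0.720239
d₂ = d₁ − σ√T = 0.720239 − 0.172878 = 0.547361
e^{−rT} = e^{−0.0123·0.2408} = 0.997043
N(−d₁) = 0.235689,  N(−d₂) = 0.292065
Put price V = K·e^{−rT}·N(−d₂) − S·N(−d₁) = 55.031287 − 49.551218 = 5.480068
Δ = −N(−d₁) = -0.235689

price = 5.480068
Δ = -0.235689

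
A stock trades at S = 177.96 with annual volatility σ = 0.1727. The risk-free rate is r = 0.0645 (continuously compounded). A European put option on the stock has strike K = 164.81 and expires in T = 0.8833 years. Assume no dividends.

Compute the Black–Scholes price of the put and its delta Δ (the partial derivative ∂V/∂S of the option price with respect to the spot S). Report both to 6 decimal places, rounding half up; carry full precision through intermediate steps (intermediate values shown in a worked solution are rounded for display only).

σ√T = 0.1727·√0.8833 = 0.162310
d₁ = (ln(S/K) + (r+σ²/2)T) / (σ√T) = (ln(177.96/164.81) + (0.0645+0.1727²/2)·0.8833) / 0.162310 = (0.076766 + 0.070145) / 0.162310 = 0.905122
d₂ = d₁ − σ√T = 0.905122 − 0.162310 = 0.742811
e^{−rT} = e^{−0.0645·0.8833} = 0.944620
N(−d₁) = 0.182700,  N(−d₂) = 0.228798
Put price V = K·e^{−rT}·N(−d₂) − S·N(−d₁) = 35.619904 − 32.513374 = 3.106531
Δ = −N(−d₁) = -0.182700

price = 3.106531
Δ = -0.182700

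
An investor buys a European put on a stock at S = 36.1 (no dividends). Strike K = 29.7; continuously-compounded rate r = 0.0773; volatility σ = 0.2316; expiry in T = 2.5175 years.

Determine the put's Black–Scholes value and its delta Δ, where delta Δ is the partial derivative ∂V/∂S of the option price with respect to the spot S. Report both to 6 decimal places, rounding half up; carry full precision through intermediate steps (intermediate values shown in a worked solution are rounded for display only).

σ√T = 0.2316·√2.5175 = 0.367471
d₁ = (ln(S/K) + (r+σ²/2)T) / (σ√T) = (ln(36.1/29.7) + (0.0773+0.2316²/2)·2.5175) / 0.367471 = (0.195146 + 0.262120) / 0.367471 = 1.244359
d₂ = d₁ − σ√T = 1.244359 − 0.367471 = 0.876888
e^{−rT} = e^{−0.0773·2.5175} = 0.823162
N(−d₁) = 0.106684,  N(−d₂) = 0.190274
Put price V = K·e^{−rT}·N(−d₂) − S·N(−d₁) = 4.651794 − 3.851282 = 0.800512
Δ = −N(−d₁) = -0.106684

price = 0.800512
Δ = -0.106684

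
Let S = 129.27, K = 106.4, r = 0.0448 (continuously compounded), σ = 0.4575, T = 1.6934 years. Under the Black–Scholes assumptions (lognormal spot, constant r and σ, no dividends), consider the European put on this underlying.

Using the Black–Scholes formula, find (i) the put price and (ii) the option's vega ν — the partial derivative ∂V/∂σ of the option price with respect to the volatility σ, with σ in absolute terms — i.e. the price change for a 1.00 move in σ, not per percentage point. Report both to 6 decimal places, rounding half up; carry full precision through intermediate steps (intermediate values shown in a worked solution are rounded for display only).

price = 13.956427
ν = 50.576191

σ√T = 0.4575·√1.6934 = 0.595348
d₁ = (ln(S/K) + (r+σ²/2)T) / (σ√T) = (ln(129.27/106.4) + (0.0448+0.4575²/2)·1.6934) / 0.595348 = (0.194698 + 0.253084) / 0.595348 = 0.752134
d₂ = d₁ − σ√T = 0.752134 − 0.595348 = 0.156786
e^{−rT} = e^{−0.0448·1.6934} = 0.926942
N(−d₁) = 0.225985,  N(−d₂) = 0.437707
Put price V = K·e^{−rT}·N(−d₂) − S·N(−d₁) = 43.169530 − 29.213103 = 13.956427
φ(d₁) = (1/√(2π))·e^{−d₁²/2} = 0.300655
ν = S·φ(d₁)·√T = 50.576191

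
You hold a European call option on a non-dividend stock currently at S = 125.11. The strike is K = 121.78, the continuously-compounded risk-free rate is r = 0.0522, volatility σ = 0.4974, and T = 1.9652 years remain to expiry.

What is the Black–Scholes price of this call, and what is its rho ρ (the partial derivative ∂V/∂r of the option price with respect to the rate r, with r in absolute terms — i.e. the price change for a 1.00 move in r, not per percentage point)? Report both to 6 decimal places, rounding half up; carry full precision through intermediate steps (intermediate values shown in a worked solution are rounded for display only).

price = 40.167828
ρ = 94.025268

σ√T = 0.4974·√1.9652 = 0.697283
d₁ = (ln(S/K) + (r+σ²/2)T) / (σ√T) = (ln(125.11/121.78) + (0.0522+0.4974²/2)·1.9652) / 0.697283 = (0.026977 + 0.345685) / 0.697283 = 0.534449
d₂ = d₁ − σ√T = 0.534449 − 0.697283 = -0.162834
e^{−rT} = e^{−0.0522·1.9652} = 0.902503
N(d₁) = 0.703485,  N(d₂) = 0.435325
Call price V = S·N(d₁) − K·e^{−rT}·N(d₂) = 88.012967 − 47.845139 = 40.167828
ρ = K·T·e^{−rT}·N(d₂) = 94.025268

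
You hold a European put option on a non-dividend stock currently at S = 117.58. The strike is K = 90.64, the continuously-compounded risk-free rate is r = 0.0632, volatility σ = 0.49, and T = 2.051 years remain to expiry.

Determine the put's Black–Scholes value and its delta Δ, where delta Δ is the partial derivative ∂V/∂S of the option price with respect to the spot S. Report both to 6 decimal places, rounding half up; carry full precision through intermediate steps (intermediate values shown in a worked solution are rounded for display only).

price = 11.912559
Δ = -0.182359

σ√T = 0.49·√2.051 = 0.701744
d₁ = (ln(S/K) + (r+σ²/2)T) / (σ√T) = (ln(117.58/90.64) + (0.0632+0.49²/2)·2.051) / 0.701744 = (0.260223 + 0.375846) / 0.701744 = 0.906411
d₂ = d₁ − σ√T = 0.906411 − 0.701744 = 0.204667
e^{−rT} = e^{−0.0632·2.051} = 0.878426
N(−d₁) = 0.182359,  N(−d₂) = 0.418916
Put price V = K·e^{−rT}·N(−d₂) − S·N(−d₁) = 33.354337 − 21.441778 = 11.912559
Δ = −N(−d₁) = -0.182359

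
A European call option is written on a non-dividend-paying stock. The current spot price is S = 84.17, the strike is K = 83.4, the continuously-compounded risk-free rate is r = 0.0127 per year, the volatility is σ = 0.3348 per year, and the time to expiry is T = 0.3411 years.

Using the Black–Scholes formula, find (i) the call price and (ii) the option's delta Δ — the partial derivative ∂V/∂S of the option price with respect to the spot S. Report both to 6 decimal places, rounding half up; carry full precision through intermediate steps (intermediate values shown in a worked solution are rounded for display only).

price = 7.092189
Δ = 0.566285

σ√T = 0.3348·√0.3411 = 0.195536
d₁ = (ln(S/K) + (r+σ²/2)T) / (σ√T) = (ln(84.17/83.4) + (0.0127+0.3348²/2)·0.3411) / 0.195536 = (0.009190 + 0.023449) / 0.195536 = 0.166923
d₂ = d₁ − σ√T = 0.166923 − 0.195536 = -0.028613
e^{−rT} = e^{−0.0127·0.3411} = 0.995677
N(d₁) = 0.566285,  N(d₂) = 0.488587
Call price V = S·N(d₁) − K·e^{−rT}·N(d₂) = 47.664169 − 40.571980 = 7.092189
Δ = N(d₁) = 0.566285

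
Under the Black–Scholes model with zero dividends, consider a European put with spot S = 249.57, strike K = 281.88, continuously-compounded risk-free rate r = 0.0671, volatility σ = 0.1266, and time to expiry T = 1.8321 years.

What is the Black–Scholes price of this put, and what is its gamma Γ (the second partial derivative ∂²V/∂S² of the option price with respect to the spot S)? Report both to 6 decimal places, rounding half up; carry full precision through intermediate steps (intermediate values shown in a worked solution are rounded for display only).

σ√T = 0.1266·√1.8321 = 0.171360
d₁ = (ln(S/K) + (r+σ²/2)T) / (σ√T) = (ln(249.57/281.88) + (0.0671+0.1266²/2)·1.8321) / 0.171360 = (-0.121742 + 0.137616) / 0.171360 = 0.092635
d₂ = d₁ − σ√T = 0.092635 − 0.171360 = -0.078724
e^{−rT} = e^{−0.0671·1.8321} = 0.884322
N(−d₁) = 0.463097,  N(−d₂) = 0.531374
Put price V = K·e^{−rT}·N(−d₂) − S·N(−d₁) = 132.457043 − 115.575030 = 16.882014
φ(d₁) = (1/√(2π))·e^{−d₁²/2} = 0.397234
Γ = φ(d₁) / (S·σ·√T) = 0.009289

price = 16.882014
Γ = 0.009289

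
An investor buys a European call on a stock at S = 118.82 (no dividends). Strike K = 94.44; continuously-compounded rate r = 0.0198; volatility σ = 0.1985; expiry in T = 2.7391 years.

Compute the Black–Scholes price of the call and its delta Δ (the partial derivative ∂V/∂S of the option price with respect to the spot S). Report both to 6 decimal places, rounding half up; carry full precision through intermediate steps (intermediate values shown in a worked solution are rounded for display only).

σ√T = 0.1985·√2.7391 = 0.328522
d₁ = (ln(S/K) + (r+σ²/2)T) / (σ√T) = (ln(118.82/94.44) + (0.0198+0.1985²/2)·2.7391) / 0.328522 = (0.229645 + 0.108198) / 0.328522 = 1.028371
d₂ = d₁ − σ√T = 1.028371 − 0.328522 = 0.699849
e^{−rT} = e^{−0.0198·2.7391} = 0.947210
N(d₁) = 0.848112,  N(d₂) = 0.757989
Call price V = S·N(d₁) − K·e^{−rT}·N(d₂) = 100.772712 − 67.805578 = 32.967134
Δ = N(d₁) = 0.848112

price = 32.967134
Δ = 0.848112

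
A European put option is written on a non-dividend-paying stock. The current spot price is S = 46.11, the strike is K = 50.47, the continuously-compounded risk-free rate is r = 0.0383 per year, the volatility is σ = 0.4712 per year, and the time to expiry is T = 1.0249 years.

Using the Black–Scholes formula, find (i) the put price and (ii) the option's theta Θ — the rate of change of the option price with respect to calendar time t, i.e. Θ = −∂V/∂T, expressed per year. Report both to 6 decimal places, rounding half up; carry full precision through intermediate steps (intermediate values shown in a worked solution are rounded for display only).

σ√T = 0.4712·√1.0249 = 0.477030
d₁ = (ln(S/K) + (r+σ²/2)T) / (σ√T) = (ln(46.11/50.47) + (0.0383+0.4712²/2)·1.0249) / 0.477030 = (-0.090349 + 0.153033) / 0.477030 = 0.131403
d₂ = d₁ − σ√T = 0.131403 − 0.477030 = -0.345627
e^{−rT} = e^{−0.0383·1.0249} = 0.961507
N(−d₁) = 0.447728,  N(−d₂) = 0.635188
Put price V = K·e^{−rT}·N(−d₂) − S·N(−d₁) = 30.823948 − 20.644743 = 10.179205
φ(d₁) = (1/√(2π))·e^{−d₁²/2} = 0.395513
Θ = −S·φ(d₁)·σ/(2√T) + r·K·e^{−rT}·N(−d₂) = −4.244146 + 1.180557 = -3.063588

price = 10.179205
Θ = -3.063588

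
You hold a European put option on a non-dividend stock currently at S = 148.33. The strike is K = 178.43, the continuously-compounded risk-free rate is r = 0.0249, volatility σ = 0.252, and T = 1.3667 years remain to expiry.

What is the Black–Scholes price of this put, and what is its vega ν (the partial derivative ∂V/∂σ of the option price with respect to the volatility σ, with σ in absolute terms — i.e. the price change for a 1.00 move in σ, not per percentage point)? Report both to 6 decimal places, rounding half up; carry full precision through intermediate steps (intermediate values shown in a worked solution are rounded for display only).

σ√T = 0.252·√1.3667 = 0.294603
d₁ = (ln(S/K) + (r+σ²/2)T) / (σ√T) = (ln(148.33/178.43) + (0.0249+0.252²/2)·1.3667) / 0.294603 = (-0.184757 + 0.077426) / 0.294603 = -0.364323
d₂ = d₁ − σ√T = -0.364323 − 0.294603 = -0.658926
e^{−rT} = e^{−0.0249·1.3667} = 0.966542
N(−d₁) = 0.642191,  N(−d₂) = 0.745028
Put price V = K·e^{−rT}·N(−d₂) − S·N(−d₁) = 128.487601 − 95.256262 = 33.231338
φ(d₁) = (1/√(2π))·e^{−d₁²/2} = 0.373326
ν = S·φ(d₁)·√T = 64.737136

price = 33.231338
ν = 64.737136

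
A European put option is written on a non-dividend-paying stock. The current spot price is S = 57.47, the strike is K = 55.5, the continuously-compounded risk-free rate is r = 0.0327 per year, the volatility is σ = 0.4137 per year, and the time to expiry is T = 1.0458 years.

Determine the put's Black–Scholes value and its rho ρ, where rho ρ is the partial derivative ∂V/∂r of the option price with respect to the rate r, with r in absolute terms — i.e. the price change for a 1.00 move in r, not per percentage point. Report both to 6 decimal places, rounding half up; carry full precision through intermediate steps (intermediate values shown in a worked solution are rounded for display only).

price = 7.510539
ρ = -29.124673

σ√T = 0.4137·√1.0458 = 0.423068
d₁ = (ln(S/K) + (r+σ²/2)T) / (σ√T) = (ln(57.47/55.5) + (0.0327+0.4137²/2)·1.0458) / 0.423068 = (0.034880 + 0.123691) / 0.423068 = 0.374812
d₂ = d₁ − σ√T = 0.374812 − 0.423068 = -0.048256
e^{−rT} = e^{−0.0327·1.0458} = 0.966380
N(−d₁) = 0.353900,  N(−d₂) = 0.519244
Put price V = K·e^{−rT}·N(−d₂) − S·N(−d₁) = 27.849180 − 20.338641 = 7.510539
ρ = −K·T·e^{−rT}·N(−d₂) = -29.124673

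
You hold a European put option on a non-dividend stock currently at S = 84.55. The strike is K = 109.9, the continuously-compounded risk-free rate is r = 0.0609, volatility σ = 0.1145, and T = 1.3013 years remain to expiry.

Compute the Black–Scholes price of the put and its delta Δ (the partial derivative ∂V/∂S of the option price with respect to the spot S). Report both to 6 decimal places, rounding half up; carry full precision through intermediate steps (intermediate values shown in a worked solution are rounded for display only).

price = 17.418885
Δ = -0.909158

σ√T = 0.1145·√1.3013 = 0.130615
d₁ = (ln(S/K) + (r+σ²/2)T) / (σ√T) = (ln(84.55/109.9) + (0.0609+0.1145²/2)·1.3013) / 0.130615 = (-0.262228 + 0.087779) / 0.130615 = -1.335589
d₂ = d₁ − σ√T = -1.335589 − 0.130615 = -1.466204
e^{−rT} = e^{−0.0609·1.3013} = 0.923810
N(−d₁) = 0.909158,  N(−d₂) = 0.928704
Put price V = K·e^{−rT}·N(−d₂) − S·N(−d₁) = 94.288210 − 76.869325 = 17.418885
Δ = −N(−d₁) = -0.909158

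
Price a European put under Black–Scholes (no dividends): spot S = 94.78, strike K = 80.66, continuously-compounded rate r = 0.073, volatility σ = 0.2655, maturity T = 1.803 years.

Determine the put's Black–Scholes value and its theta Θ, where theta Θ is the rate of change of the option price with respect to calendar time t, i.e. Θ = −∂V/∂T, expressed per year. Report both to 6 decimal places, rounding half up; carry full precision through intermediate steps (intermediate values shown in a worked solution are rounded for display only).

price = 3.344439
Θ = -0.925502

σ√T = 0.2655·√1.803 = 0.356502
d₁ = (ln(S/K) + (r+σ²/2)T) / (σ√T) = (ln(94.78/80.66) + (0.073+0.2655²/2)·1.803) / 0.356502 = (0.161316 + 0.195166) / 0.356502 = 0.999942
d₂ = d₁ − σ√T = 0.999942 − 0.356502 = 0.643439
e^{−rT} = e^{−0.073·1.803} = 0.876675
N(−d₁) = 0.158669,  N(−d₂) = 0.259970
Put price V = K·e^{−rT}·N(−d₂) − S·N(−d₁) = 18.383120 − 15.038680 = 3.344439
φ(d₁) = (1/√(2π))·e^{−d₁²/2} = 0.241985
Θ = −S·φ(d₁)·σ/(2√T) + r·K·e^{−rT}·N(−d₂) = −2.267470 + 1.341968 = -0.925502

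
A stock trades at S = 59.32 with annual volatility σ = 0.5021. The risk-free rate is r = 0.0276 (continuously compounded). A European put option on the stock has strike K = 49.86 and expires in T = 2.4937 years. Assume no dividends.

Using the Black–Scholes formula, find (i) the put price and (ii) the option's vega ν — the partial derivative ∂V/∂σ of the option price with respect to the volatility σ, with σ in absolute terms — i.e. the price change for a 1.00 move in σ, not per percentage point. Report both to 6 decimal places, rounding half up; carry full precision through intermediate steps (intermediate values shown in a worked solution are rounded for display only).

σ√T = 0.5021·√2.4937 = 0.792889
d₁ = (ln(S/K) + (r+σ²/2)T) / (σ√T) = (ln(59.32/49.86) + (0.0276+0.5021²/2)·2.4937) / 0.792889 = (0.173727 + 0.383163) / 0.792889 = 0.702356
d₂ = d₁ − σ√T = 0.702356 − 0.792889 = -0.090533
e^{−rT} = e^{−0.0276·2.4937} = 0.933489
N(−d₁) = 0.241229,  N(−d₂) = 0.536068
Put price V = K·e^{−rT}·N(−d₂) − S·N(−d₁) = 24.950633 − 14.309687 = 10.640946
φ(d₁) = (1/√(2π))·e^{−d₁²/2} = 0.311739
ν = S·φ(d₁)·√T = 29.202084

price = 10.640946
ν = 29.202084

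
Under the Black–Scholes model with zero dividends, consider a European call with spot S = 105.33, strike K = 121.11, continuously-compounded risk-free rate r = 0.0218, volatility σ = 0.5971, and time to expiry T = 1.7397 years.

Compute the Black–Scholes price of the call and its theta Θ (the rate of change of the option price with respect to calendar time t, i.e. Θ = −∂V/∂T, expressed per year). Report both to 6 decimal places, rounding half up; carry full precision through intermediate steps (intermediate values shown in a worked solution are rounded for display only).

price = 28.616022
Θ = -9.947882

σ√T = 0.5971·√1.7397 = 0.787561
d₁ = (ln(S/K) + (r+σ²/2)T) / (σ√T) = (ln(105.33/121.11) + (0.0218+0.5971²/2)·1.7397) / 0.787561 = (-0.139601 + 0.348052) / 0.787561 = 0.264679
d₂ = d₁ − σ√T = 0.264679 − 0.787561 = -0.522882
e^{−rT} = e^{−0.0218·1.7397} = 0.962785
N(d₁) = 0.604372,  N(d₂) = 0.300528
Call price V = S·N(d₁) − K·e^{−rT}·N(d₂) = 63.658456 − 35.042434 = 28.616022
φ(d₁) = (1/√(2π))·e^{−d₁²/2} = 0.385210
Θ = −S·φ(d₁)·σ/(2√T) − r·K·e^{−rT}·N(d₂) = −9.183957 − 0.763925 = -9.947882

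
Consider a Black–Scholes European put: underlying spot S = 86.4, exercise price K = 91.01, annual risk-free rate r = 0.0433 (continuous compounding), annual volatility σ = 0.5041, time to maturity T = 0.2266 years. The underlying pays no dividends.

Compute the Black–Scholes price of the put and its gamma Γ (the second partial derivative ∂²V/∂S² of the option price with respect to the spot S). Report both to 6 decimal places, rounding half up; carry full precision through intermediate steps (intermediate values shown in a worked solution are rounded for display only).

price = 10.419011
Γ = 0.019212

σ√T = 0.5041·√0.2266 = 0.239964
d₁ = (ln(S/K) + (r+σ²/2)T) / (σ√T) = (ln(86.4/91.01) + (0.0433+0.5041²/2)·0.2266) / 0.239964 = (-0.051982 + 0.038603) / 0.239964 = -0.055752
d₂ = d₁ − σ√T = -0.055752 − 0.239964 = -0.295716
e^{−rT} = e^{−0.0433·0.2266} = 0.990236
N(−d₁) = 0.522230,  N(−d₂) = 0.616277
Put price V = K·e^{−rT}·N(−d₂) − S·N(−d₁) = 55.539712 − 45.120700 = 10.419011
φ(d₁) = (1/√(2π))·e^{−d₁²/2} = 0.398323
Γ = φ(d₁) / (S·σ·√T) = 0.019212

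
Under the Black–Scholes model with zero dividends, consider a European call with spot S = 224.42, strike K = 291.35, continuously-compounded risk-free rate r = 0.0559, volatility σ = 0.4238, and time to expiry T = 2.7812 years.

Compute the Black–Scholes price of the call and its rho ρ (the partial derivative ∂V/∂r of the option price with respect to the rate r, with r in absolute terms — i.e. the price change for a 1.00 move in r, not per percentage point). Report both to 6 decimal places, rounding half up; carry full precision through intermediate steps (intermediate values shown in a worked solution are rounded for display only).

price = 53.642134
ρ = 213.350199

σ√T = 0.4238·√2.7812 = 0.706768
d₁ = (ln(S/K) + (r+σ²/2)T) / (σ√T) = (ln(224.42/291.35) + (0.0559+0.4238²/2)·2.7812) / 0.706768 = (-0.261006 + 0.405230) / 0.706768 = 0.204061
d₂ = d₁ − σ√T = 0.204061 − 0.706768 = -0.502707
e^{−rT} = e^{−0.0559·2.7812} = 0.856014
N(d₁) = 0.580847,  N(d₂) = 0.307585
Call price V = S·N(d₁) − K·e^{−rT}·N(d₂) = 130.353697 − 76.711563 = 53.642134
ρ = K·T·e^{−rT}·N(d₂) = 213.350199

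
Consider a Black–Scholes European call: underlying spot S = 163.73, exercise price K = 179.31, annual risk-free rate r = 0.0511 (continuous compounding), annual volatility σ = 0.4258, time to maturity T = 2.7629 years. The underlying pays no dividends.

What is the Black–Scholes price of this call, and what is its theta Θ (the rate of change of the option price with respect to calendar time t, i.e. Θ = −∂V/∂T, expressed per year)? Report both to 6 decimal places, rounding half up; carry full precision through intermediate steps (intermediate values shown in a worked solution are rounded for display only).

price = 48.294579
Θ = -10.736249

σ√T = 0.4258·√2.7629 = 0.707764
d₁ = (ln(S/K) + (r+σ²/2)T) / (σ√T) = (ln(163.73/179.31) + (0.0511+0.4258²/2)·2.7629) / 0.707764 = (-0.090897 + 0.391649) / 0.707764 = 0.424932
d₂ = d₁ − σ√T = 0.424932 − 0.707764 = -0.282832
e^{−rT} = e^{−0.0511·2.7629} = 0.868329
N(d₁) = 0.664557,  N(d₂) = 0.388653
Call price V = S·N(d₁) − K·e^{−rT}·N(d₂) = 108.807900 − 60.513321 = 48.294579
φ(d₁) = (1/√(2π))·e^{−d₁²/2} = 0.364502
Θ = −S·φ(d₁)·σ/(2√T) − r·K·e^{−rT}·N(d₂) = −7.644018 − 3.092231 = -10.736249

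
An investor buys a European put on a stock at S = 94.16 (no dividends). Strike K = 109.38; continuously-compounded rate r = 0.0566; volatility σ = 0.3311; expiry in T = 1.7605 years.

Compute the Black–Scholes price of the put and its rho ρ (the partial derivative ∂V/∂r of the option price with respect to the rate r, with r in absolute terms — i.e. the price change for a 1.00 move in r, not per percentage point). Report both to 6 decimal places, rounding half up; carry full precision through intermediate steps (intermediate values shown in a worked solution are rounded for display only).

σ√T = 0.3311·√1.7605 = 0.439316
d₁ = (ln(S/K) + (r+σ²/2)T) / (σ√T) = (ln(94.16/109.38) + (0.0566+0.3311²/2)·1.7605) / 0.439316 = (-0.149833 + 0.196144) / 0.439316 = 0.105416
d₂ = d₁ − σ√T = 0.105416 − 0.439316 = -0.333900
e^{−rT} = e^{−0.0566·1.7605} = 0.905159
N(−d₁) = 0.458023,  N(−d₂) = 0.630772
Put price V = K·e^{−rT}·N(−d₂) − S·N(−d₁) = 62.450465 − 43.127424 = 19.323042
ρ = −K·T·e^{−rT}·N(−d₂) = -109.944044

price = 19.323042
ρ = -109.944044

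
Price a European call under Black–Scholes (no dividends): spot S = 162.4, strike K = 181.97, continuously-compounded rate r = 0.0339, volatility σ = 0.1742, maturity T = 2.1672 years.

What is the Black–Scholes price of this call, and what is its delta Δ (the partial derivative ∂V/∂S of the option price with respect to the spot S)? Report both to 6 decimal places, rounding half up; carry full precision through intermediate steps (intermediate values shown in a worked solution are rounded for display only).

price = 13.777283
Δ = 0.488445

σ√T = 0.1742·√2.1672 = 0.256447
d₁ = (ln(S/K) + (r+σ²/2)T) / (σ√T) = (ln(162.4/181.97) + (0.0339+0.1742²/2)·2.1672) / 0.256447 = (-0.113779 + 0.106351) / 0.256447 = -0.028968
d₂ = d₁ − σ√T = -0.028968 − 0.256447 = -0.285415
e^{−rT} = e^{−0.0339·2.1672} = 0.929166
N(d₁) = 0.488445,  N(d₂) = 0.387663
Call price V = S·N(d₁) − K·e^{−rT}·N(d₂) = 79.323468 − 65.546185 = 13.777283
Δ = N(d₁) = 0.488445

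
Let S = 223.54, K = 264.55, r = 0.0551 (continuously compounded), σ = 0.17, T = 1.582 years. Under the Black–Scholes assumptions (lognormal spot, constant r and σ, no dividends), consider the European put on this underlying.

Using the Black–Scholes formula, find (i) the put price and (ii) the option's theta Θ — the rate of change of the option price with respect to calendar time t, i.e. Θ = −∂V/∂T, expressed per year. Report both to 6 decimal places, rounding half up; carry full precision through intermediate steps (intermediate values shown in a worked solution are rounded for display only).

σ√T = 0.17·√1.582 = 0.213822
d₁ = (ln(S/K) + (r+σ²/2)T) / (σ√T) = (ln(223.54/264.55) + (0.0551+0.17²/2)·1.582) / 0.213822 = (-0.168440 + 0.110028) / 0.213822 = -0.273180
d₂ = d₁ − σ√T = -0.273180 − 0.213822 = -0.487002
e^{−rT} = e^{−0.0551·1.582} = 0.916523
N(−d₁) = 0.607642,  N(−d₂) = 0.686871
Put price V = K·e^{−rT}·N(−d₂) − S·N(−d₁) = 166.543056 − 135.832396 = 30.710661
φ(d₁) = (1/√(2π))·e^{−d₁²/2} = 0.384331
Θ = −S·φ(d₁)·σ/(2√T) + r·K·e^{−rT}·N(−d₂) = −5.805985 + 9.176522 = 3.370537

price = 30.710661
Θ = 3.370537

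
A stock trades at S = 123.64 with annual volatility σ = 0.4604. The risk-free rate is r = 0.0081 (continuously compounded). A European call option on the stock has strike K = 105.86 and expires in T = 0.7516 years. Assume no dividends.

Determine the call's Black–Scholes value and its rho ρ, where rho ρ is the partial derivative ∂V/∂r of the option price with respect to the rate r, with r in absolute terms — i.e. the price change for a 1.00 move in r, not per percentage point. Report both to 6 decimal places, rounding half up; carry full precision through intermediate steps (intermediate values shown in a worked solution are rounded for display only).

σ√T = 0.4604·√0.7516 = 0.399143
d₁ = (ln(S/K) + (r+σ²/2)T) / (σ√T) = (ln(123.64/105.86) + (0.0081+0.4604²/2)·0.7516) / 0.399143 = (0.155257 + 0.085746) / 0.399143 = 0.603799
d₂ = d₁ − σ√T = 0.603799 − 0.399143 = 0.204656
e^{−rT} = e^{−0.0081·0.7516} = 0.993931
N(d₁) = 0.727011,  N(d₂) = 0.581079
Call price V = S·N(d₁) − K·e^{−rT}·N(d₂) = 89.887684 − 61.139723 = 28.747962
ρ = K·T·e^{−rT}·N(d₂) = 45.952616

price = 28.747962
ρ = 45.952616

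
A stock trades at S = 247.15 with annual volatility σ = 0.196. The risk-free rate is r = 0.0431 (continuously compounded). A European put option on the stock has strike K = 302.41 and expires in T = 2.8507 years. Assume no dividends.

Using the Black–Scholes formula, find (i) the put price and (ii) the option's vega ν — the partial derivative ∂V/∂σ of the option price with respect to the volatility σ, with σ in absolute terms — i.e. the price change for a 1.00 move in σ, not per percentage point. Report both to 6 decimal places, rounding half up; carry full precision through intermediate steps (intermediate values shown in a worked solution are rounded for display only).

price = 44.910213
ν = 166.030692

σ√T = 0.196·√2.8507 = 0.330927
d₁ = (ln(S/K) + (r+σ²/2)T) / (σ√T) = (ln(247.15/302.41) + (0.0431+0.196²/2)·2.8507) / 0.330927 = (-0.201788 + 0.177621) / 0.330927 = -0.073028
d₂ = d₁ − σ√T = -0.073028 − 0.330927 = -0.403955
e^{−rT} = e^{−0.0431·2.8507} = 0.884383
N(−d₁) = 0.529108,  N(−d₂) = 0.656877
Put price V = K·e^{−rT}·N(−d₂) − S·N(−d₁) = 175.679258 − 130.769045 = 44.910213
φ(d₁) = (1/√(2π))·e^{−d₁²/2} = 0.397880
ν = S·φ(d₁)·√T = 166.030692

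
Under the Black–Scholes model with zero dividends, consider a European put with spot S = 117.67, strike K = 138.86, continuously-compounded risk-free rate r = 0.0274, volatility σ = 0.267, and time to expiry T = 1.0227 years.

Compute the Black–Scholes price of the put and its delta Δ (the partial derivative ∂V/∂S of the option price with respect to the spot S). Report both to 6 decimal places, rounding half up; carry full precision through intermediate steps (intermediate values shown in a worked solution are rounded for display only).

price = 23.955153
Δ = -0.645965

σ√T = 0.267·√1.0227 = 0.270013
d₁ = (ln(S/K) + (r+σ²/2)T) / (σ√T) = (ln(117.67/138.86) + (0.0274+0.267²/2)·1.0227) / 0.270013 = (-0.165582 + 0.064476) / 0.270013 = -0.374450
d₂ = d₁ − σ√T = -0.374450 − 0.270013 = -0.644463
e^{−rT} = e^{−0.0274·1.0227} = 0.972367
N(−d₁) = 0.645965,  N(−d₂) = 0.740363
Put price V = K·e^{−rT}·N(−d₂) − S·N(−d₁) = 99.965879 − 76.010726 = 23.955153
Δ = −N(−d₁) = -0.645965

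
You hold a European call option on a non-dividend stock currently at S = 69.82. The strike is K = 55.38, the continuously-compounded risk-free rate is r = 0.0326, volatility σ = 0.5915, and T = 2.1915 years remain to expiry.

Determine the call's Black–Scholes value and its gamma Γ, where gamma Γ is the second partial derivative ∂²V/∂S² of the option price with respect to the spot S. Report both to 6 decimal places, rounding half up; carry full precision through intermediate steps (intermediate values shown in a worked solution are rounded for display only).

σ√T = 0.5915·√2.1915 = 0.875640
d₁ = (ln(S/K) + (r+σ²/2)T) / (σ√T) = (ln(69.82/55.38) + (0.0326+0.5915²/2)·2.1915) / 0.875640 = (0.231702 + 0.454815) / 0.875640 = 0.784018
d₂ = d₁ − σ√T = 0.784018 − 0.875640 = -0.091622
e^{−rT} = e^{−0.0326·2.1915} = 0.931049
N(d₁) = 0.783485,  N(d₂) = 0.463499
Call price V = S·N(d₁) − K·e^{−rT}·N(d₂) = 54.702940 − 23.898727 = 30.804213
φ(d₁) = (1/√(2π))·e^{−d₁²/2} = 0.293382
Γ = φ(d₁) / (S·σ·√T) = 0.004799

price = 30.804213
Γ = 0.004799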